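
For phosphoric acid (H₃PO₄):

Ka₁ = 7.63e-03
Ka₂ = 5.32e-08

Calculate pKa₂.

pKa₂ = -log(Ka₂) = -log(5.32e-08) = 7.27.

pK_{a2} = 7.27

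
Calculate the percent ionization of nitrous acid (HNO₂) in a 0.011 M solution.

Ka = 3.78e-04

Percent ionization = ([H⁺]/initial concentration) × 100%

Using Ka equilibrium: x² + Ka×x - Ka×C = 0. Solving: [H⁺] = 1.8589e-03. Percent = (1.8589e-03/0.011) × 100

Percent ionization = 16.9%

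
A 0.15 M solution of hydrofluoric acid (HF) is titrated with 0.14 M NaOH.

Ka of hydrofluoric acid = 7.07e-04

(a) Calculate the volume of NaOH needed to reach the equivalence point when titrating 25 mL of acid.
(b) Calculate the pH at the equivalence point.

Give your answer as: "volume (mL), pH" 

moles acid = 0.15 × 25/1000 = 0.00375 mol; V_base = moles/0.14 × 1000 = 26.8 mL. At equivalence only the conjugate base is present: [A⁻] = 0.00375/0.052 = 7.2414e-02 M. Kb = Kw/Ka = 1.41e-11; [OH⁻] = √(Kb × [A⁻]) = 1.0120e-06; pOH = 5.99; pH = 14 - pOH = 8.01.

V = 26.8 mL, pH = 8.01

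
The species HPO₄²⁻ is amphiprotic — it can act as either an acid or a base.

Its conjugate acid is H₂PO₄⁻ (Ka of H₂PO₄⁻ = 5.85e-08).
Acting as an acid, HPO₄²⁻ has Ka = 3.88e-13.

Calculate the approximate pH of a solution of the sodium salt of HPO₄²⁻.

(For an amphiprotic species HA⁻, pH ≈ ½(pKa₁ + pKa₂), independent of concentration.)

pKa₁ = -log(5.85e-08) = 7.23; pKa₂ = -log(3.88e-13) = 12.41. For an amphiprotic species, pH ≈ ½(pKa₁ + pKa₂) = ½(7.23 + 12.41) = 9.82.

pH = 9.82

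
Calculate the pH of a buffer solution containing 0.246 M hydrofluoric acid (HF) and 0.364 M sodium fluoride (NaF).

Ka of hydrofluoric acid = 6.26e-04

pKa = -log(6.26e-04) = 3.20. pH = pKa + log([A⁻]/[HA]) = 3.20 + log(0.364/0.246)

pH = 3.37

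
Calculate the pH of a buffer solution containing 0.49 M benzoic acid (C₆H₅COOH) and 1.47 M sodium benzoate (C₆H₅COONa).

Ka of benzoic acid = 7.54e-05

pKa = -log(7.54e-05) = 4.12. pH = pKa + log([A⁻]/[HA]) = 4.12 + log(1.47/0.49)

pH = 4.60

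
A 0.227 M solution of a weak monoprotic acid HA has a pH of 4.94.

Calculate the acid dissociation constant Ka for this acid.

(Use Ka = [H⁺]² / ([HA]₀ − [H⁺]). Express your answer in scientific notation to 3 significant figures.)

[H⁺] = 10^(−pH) = 10^(−4.94) = 1.148e-05 M. For HA ⇌ H⁺ + A⁻, Ka = [H⁺][A⁻]/[HA] = [H⁺]² / ([HA]₀ − [H⁺]) = (1.148e-05)² / (0.227 − 1.148e-05) = 5.81e-10.

K_a = 5.81e-10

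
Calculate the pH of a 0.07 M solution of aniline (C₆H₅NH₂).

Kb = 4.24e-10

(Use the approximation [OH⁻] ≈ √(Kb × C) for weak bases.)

[OH⁻] = √(Kb × C) = √(4.24e-10 × 0.07) = 5.4479e-06. pOH = 5.26, pH = 14 - pOH

pH = 8.74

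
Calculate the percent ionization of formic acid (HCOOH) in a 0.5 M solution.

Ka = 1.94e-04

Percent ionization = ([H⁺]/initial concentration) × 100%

Using Ka equilibrium: x² + Ka×x - Ka×C = 0. Solving: [H⁺] = 9.7523e-03. Percent = (9.7523e-03/0.5) × 100

Percent ionization = 1.95%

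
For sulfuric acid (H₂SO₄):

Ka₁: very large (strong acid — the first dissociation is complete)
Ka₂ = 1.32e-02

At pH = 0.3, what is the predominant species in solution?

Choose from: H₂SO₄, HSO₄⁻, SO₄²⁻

The first dissociation is complete, so H₂SO₄ itself is never the predominant species in water; pKa₂ = -log(1.32e-02) = 1.88. For a polyprotic acid the predominant species crosses at each pKa: below pKa_n the protonated form dominates, above it the deprotonated form does. At pH = 0.3, the predominant species is HSO₄⁻.

HSO₄⁻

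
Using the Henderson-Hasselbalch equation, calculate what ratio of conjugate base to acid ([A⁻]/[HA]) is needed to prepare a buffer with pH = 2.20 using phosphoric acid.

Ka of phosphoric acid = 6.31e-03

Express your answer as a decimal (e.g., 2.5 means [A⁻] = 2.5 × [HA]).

pKa = -log(6.31e-03) = 2.2000. pH = pKa + log([A⁻]/[HA]), so log([A⁻]/[HA]) = pH − pKa = 2.20 − 2.2000 = 0.0000. [A⁻]/[HA] = 10^(0.0000) = 1.00

[A⁻]/[HA] = 1.00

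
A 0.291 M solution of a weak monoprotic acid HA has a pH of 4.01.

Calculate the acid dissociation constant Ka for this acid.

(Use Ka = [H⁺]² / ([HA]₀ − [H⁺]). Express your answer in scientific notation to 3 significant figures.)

[H⁺] = 10^(−pH) = 10^(−4.01) = 9.772e-05 M. For HA ⇌ H⁺ + A⁻, Ka = [H⁺][A⁻]/[HA] = [H⁺]² / ([HA]₀ − [H⁺]) = (9.772e-05)² / (0.291 − 9.772e-05) = 3.28e-08.

K_a = 3.28e-08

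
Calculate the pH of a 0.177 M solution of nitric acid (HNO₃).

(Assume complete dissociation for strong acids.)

[H⁺] = 0.177 M for strong acid. pH = -log[H⁺] = -log(0.177)

pH = 0.75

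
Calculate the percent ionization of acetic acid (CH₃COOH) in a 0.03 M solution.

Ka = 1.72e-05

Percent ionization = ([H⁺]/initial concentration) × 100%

Using Ka equilibrium: x² + Ka×x - Ka×C = 0. Solving: [H⁺] = 7.0978e-04. Percent = (7.0978e-04/0.03) × 100

Percent ionization = 2.37%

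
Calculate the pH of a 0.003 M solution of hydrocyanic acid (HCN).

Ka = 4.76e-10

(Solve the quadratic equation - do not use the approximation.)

x² + Ka×x - Ka×C = 0. Using quadratic formula: [H⁺] = 1.1948e-06

pH = 5.92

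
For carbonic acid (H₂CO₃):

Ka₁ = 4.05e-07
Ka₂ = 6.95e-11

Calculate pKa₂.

pKa₂ = -log(Ka₂) = -log(6.95e-11) = 10.16.

pK_{a2} = 10.16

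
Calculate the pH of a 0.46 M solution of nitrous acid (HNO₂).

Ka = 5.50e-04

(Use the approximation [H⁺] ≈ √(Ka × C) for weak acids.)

[H⁺] = √(Ka × C) = √(5.50e-04 × 0.46) = 1.5906e-02. pH = -log(1.5906e-02)

pH = 1.80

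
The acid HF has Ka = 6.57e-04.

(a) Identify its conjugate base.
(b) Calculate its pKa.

(a) The conjugate base is formed by removing one H⁺ from HF, giving F⁻. (b) pKa = -log(Ka) = -log(6.57e-04) = 3.18.

Conjugate base: F⁻; pK_a = 3.18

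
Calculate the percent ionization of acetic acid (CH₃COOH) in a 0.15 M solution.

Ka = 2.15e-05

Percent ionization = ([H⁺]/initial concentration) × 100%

Using Ka equilibrium: x² + Ka×x - Ka×C = 0. Solving: [H⁺] = 1.7851e-03. Percent = (1.7851e-03/0.15) × 100

Percent ionization = 1.19%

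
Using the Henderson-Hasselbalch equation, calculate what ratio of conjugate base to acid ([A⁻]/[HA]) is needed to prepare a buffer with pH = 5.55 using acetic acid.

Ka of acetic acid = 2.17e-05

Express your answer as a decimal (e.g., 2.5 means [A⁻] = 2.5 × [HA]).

pKa = -log(2.17e-05) = 4.6635. pH = pKa + log([A⁻]/[HA]), so log([A⁻]/[HA]) = pH − pKa = 5.55 − 4.6635 = 0.8865. [A⁻]/[HA] = 10^(0.8865) = 7.70

[A⁻]/[HA] = 7.70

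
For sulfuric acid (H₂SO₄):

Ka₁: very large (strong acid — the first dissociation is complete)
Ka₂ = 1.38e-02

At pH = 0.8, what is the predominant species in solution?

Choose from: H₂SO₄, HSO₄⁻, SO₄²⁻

The first dissociation is complete, so H₂SO₄ itself is never the predominant species in water; pKa₂ = -log(1.38e-02) = 1.86. For a polyprotic acid the predominant species crosses at each pKa: below pKa_n the protonated form dominates, above it the deprotonated form does. At pH = 0.8, the predominant species is HSO₄⁻.

HSO₄⁻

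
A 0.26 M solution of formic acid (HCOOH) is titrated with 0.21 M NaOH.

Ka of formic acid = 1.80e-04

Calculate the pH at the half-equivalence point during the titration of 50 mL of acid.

At half-equivalence [HA] = [A⁻], so Henderson-Hasselbalch gives pH = pKa = -log(1.80e-04) = 3.74.

pH = pKa = 3.74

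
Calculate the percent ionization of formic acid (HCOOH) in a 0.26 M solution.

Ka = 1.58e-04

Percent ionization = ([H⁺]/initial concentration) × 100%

Using Ka equilibrium: x² + Ka×x - Ka×C = 0. Solving: [H⁺] = 6.3309e-03. Percent = (6.3309e-03/0.26) × 100

Percent ionization = 2.43%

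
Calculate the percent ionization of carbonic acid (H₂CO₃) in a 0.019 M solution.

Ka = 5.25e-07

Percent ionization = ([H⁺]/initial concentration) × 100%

Using Ka equilibrium: x² + Ka×x - Ka×C = 0. Solving: [H⁺] = 9.9613e-05. Percent = (9.9613e-05/0.019) × 100

Percent ionization = 0.524%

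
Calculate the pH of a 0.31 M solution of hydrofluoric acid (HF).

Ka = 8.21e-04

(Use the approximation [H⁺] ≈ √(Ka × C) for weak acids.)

[H⁺] = √(Ka × C) = √(8.21e-04 × 0.31) = 1.5953e-02. pH = -log(1.5953e-02)

pH = 1.80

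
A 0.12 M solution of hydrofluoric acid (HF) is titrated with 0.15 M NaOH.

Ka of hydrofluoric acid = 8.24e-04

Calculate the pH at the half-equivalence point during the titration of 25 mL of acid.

At half-equivalence [HA] = [A⁻], so Henderson-Hasselbalch gives pH = pKa = -log(8.24e-04) = 3.08.

pH = pKa = 3.08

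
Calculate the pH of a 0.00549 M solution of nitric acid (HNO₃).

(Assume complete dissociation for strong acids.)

[H⁺] = 0.00549 M for strong acid. pH = -log[H⁺] = -log(0.00549)

pH = 2.26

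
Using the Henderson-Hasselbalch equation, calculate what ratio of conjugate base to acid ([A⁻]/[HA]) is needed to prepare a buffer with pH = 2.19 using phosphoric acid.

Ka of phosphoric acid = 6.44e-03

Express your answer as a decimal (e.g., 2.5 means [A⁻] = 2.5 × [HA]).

pKa = -log(6.44e-03) = 2.1911. pH = pKa + log([A⁻]/[HA]), so log([A⁻]/[HA]) = pH − pKa = 2.19 − 2.1911 = -0.0011. [A⁻]/[HA] = 10^(-0.0011) = 0.997

[A⁻]/[HA] = 0.997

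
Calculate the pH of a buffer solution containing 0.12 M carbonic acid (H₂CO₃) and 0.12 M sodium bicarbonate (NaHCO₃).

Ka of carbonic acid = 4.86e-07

pKa = -log(4.86e-07) = 6.31. pH = pKa + log([A⁻]/[HA]) = 6.31 + log(0.12/0.12)

pH = 6.31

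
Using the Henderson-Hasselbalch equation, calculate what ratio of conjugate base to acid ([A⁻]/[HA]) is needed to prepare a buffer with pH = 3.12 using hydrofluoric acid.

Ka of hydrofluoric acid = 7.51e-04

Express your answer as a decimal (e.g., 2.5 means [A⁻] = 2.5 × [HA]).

pKa = -log(7.51e-04) = 3.1244. pH = pKa + log([A⁻]/[HA]), so log([A⁻]/[HA]) = pH − pKa = 3.12 − 3.1244 = -0.0044. [A⁻]/[HA] = 10^(-0.0044) = 0.990

[A⁻]/[HA] = 0.990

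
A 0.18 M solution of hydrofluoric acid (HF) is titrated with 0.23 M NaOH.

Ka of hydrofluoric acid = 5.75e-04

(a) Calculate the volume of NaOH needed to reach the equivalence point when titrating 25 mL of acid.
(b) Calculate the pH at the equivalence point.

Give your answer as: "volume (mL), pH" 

moles acid = 0.18 × 25/1000 = 0.0045 mol; V_base = moles/0.23 × 1000 = 19.6 mL. At equivalence only the conjugate base is present: [A⁻] = 0.0045/0.045 = 1.0098e-01 M. Kb = Kw/Ka = 1.74e-11; [OH⁻] = √(Kb × [A⁻]) = 1.3252e-06; pOH = 5.88; pH = 14 - pOH = 8.12.

V = 19.6 mL, pH = 8.12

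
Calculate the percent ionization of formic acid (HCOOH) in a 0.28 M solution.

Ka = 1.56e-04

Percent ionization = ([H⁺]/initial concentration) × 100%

Using Ka equilibrium: x² + Ka×x - Ka×C = 0. Solving: [H⁺] = 6.5315e-03. Percent = (6.5315e-03/0.28) × 100

Percent ionization = 2.33%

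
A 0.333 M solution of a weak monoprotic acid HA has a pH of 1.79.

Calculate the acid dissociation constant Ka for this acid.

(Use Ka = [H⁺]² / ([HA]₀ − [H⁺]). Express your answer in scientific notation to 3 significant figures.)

[H⁺] = 10^(−pH) = 10^(−1.79) = 1.622e-02 M. For HA ⇌ H⁺ + A⁻, Ka = [H⁺][A⁻]/[HA] = [H⁺]² / ([HA]₀ − [H⁺]) = (1.622e-02)² / (0.333 − 1.622e-02) = 8.30e-04.

K_a = 8.30e-04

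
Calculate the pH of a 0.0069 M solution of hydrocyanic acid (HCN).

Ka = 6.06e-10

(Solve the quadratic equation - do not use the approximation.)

x² + Ka×x - Ka×C = 0. Using quadratic formula: [H⁺] = 2.0445e-06

pH = 5.69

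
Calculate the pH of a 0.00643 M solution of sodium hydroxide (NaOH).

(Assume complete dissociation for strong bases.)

[OH⁻] = 0.00643 M for strong base. pOH = -log[OH⁻] = 2.19, pH = 14 - pOH

pH = 11.81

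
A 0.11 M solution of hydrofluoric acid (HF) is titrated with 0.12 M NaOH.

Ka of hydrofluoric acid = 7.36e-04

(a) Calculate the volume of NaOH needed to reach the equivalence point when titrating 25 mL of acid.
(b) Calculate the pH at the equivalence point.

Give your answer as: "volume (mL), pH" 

moles acid = 0.11 × 25/1000 = 0.00275 mol; V_base = moles/0.12 × 1000 = 22.9 mL. At equivalence only the conjugate base is present: [A⁻] = 0.00275/0.048 = 5.7391e-02 M. Kb = Kw/Ka = 1.36e-11; [OH⁻] = √(Kb × [A⁻]) = 8.8305e-07; pOH = 6.05; pH = 14 - pOH = 7.95.

V = 22.9 mL, pH = 7.95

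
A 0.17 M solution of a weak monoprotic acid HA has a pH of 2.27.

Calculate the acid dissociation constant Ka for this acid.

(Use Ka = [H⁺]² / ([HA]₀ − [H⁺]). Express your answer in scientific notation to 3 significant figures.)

[H⁺] = 10^(−pH) = 10^(−2.27) = 5.370e-03 M. For HA ⇌ H⁺ + A⁻, Ka = [H⁺][A⁻]/[HA] = [H⁺]² / ([HA]₀ − [H⁺]) = (5.370e-03)² / (0.17 − 5.370e-03) = 1.75e-04.

K_a = 1.75e-04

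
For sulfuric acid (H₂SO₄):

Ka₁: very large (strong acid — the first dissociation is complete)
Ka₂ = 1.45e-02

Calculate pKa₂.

pKa₂ = -log(Ka₂) = -log(1.45e-02) = 1.84.

pK_{a2} = 1.84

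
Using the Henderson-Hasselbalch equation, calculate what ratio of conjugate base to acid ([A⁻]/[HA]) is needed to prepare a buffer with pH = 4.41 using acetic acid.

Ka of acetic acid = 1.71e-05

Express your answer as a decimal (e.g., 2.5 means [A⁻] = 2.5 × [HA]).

pKa = -log(1.71e-05) = 4.7670. pH = pKa + log([A⁻]/[HA]), so log([A⁻]/[HA]) = pH − pKa = 4.41 − 4.7670 = -0.3570. [A⁻]/[HA] = 10^(-0.3570) = 0.440

[A⁻]/[HA] = 0.440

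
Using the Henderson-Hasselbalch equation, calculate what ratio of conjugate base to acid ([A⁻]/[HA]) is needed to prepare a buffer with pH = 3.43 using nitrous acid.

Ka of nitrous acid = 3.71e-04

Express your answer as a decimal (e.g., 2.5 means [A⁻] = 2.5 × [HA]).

pKa = -log(3.71e-04) = 3.4306. pH = pKa + log([A⁻]/[HA]), so log([A⁻]/[HA]) = pH − pKa = 3.43 − 3.4306 = -0.0006. [A⁻]/[HA] = 10^(-0.0006) = 0.999

[A⁻]/[HA] = 0.999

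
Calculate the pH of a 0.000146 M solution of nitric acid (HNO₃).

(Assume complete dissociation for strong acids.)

[H⁺] = 0.000146 M for strong acid. pH = -log[H⁺] = -log(0.000146)

pH = 3.84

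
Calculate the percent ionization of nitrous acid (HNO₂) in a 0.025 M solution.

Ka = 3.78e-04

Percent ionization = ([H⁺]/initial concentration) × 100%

Using Ka equilibrium: x² + Ka×x - Ka×C = 0. Solving: [H⁺] = 2.8909e-03. Percent = (2.8909e-03/0.025) × 100

Percent ionization = 11.6%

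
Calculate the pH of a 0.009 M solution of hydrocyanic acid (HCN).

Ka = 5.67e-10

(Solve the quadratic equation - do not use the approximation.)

x² + Ka×x - Ka×C = 0. Using quadratic formula: [H⁺] = 2.2587e-06

pH = 5.65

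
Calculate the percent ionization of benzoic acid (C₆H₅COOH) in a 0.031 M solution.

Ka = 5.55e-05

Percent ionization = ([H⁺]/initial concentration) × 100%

Using Ka equilibrium: x² + Ka×x - Ka×C = 0. Solving: [H⁺] = 1.2842e-03. Percent = (1.2842e-03/0.031) × 100

Percent ionization = 4.14%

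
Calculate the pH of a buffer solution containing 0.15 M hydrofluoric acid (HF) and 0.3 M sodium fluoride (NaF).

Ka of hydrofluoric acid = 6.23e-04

pKa = -log(6.23e-04) = 3.21. pH = pKa + log([A⁻]/[HA]) = 3.21 + log(0.3/0.15)

pH = 3.51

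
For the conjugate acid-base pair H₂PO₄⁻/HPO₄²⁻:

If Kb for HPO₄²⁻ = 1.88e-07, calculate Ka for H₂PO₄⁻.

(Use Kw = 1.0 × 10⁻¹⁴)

For a conjugate pair Ka × Kb = Kw, so Ka = Kw/Kb = 1.0 × 10⁻¹⁴ / 1.88e-07 = 5.32e-08.

K_a = 5.32e-08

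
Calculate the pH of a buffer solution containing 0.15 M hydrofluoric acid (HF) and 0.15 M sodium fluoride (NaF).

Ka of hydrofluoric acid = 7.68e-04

pKa = -log(7.68e-04) = 3.11. pH = pKa + log([A⁻]/[HA]) = 3.11 + log(0.15/0.15)

pH = 3.11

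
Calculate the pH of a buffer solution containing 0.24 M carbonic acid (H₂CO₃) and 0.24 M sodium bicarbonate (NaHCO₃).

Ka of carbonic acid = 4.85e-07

pKa = -log(4.85e-07) = 6.31. pH = pKa + log([A⁻]/[HA]) = 6.31 + log(0.24/0.24)

pH = 6.31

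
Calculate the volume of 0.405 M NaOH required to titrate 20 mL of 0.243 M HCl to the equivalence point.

At equivalence: moles acid = moles base. moles HCl = 0.243 × 20/1000 = 0.00486 mol. V_base = moles / 0.405 × 1000 = 12.0 mL.

V_{base} = 12.0 mL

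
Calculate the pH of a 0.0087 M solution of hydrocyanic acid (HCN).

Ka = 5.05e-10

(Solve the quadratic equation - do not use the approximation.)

x² + Ka×x - Ka×C = 0. Using quadratic formula: [H⁺] = 2.0958e-06

pH = 5.68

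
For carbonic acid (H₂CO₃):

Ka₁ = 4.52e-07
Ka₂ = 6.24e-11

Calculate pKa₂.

pKa₂ = -log(Ka₂) = -log(6.24e-11) = 10.20.

pK_{a2} = 10.20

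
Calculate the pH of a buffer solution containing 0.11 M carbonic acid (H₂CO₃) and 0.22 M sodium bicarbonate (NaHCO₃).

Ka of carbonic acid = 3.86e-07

pKa = -log(3.86e-07) = 6.41. pH = pKa + log([A⁻]/[HA]) = 6.41 + log(0.22/0.11)

pH = 6.71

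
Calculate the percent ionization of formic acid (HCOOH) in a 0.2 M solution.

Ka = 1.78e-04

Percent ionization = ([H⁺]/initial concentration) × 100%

Using Ka equilibrium: x² + Ka×x - Ka×C = 0. Solving: [H⁺] = 5.8782e-03. Percent = (5.8782e-03/0.2) × 100

Percent ionization = 2.94%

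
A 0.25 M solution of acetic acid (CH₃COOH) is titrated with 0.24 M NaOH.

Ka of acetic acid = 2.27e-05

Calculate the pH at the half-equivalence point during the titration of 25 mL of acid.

At half-equivalence [HA] = [A⁻], so Henderson-Hasselbalch gives pH = pKa = -log(2.27e-05) = 4.64.

pH = pKa = 4.64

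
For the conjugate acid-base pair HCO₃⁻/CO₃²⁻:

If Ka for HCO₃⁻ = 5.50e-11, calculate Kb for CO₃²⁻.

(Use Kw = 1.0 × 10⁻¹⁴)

For a conjugate pair Ka × Kb = Kw, so Kb = Kw/Ka = 1.0 × 10⁻¹⁴ / 5.50e-11 = 1.82e-04.

K_b = 1.82e-04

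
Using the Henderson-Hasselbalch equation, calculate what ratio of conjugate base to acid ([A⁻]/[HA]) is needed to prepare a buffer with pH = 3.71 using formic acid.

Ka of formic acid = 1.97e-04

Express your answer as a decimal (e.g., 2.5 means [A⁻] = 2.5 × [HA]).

pKa = -log(1.97e-04) = 3.7055. pH = pKa + log([A⁻]/[HA]), so log([A⁻]/[HA]) = pH − pKa = 3.71 − 3.7055 = 0.0045. [A⁻]/[HA] = 10^(0.0045) = 1.01

[A⁻]/[HA] = 1.01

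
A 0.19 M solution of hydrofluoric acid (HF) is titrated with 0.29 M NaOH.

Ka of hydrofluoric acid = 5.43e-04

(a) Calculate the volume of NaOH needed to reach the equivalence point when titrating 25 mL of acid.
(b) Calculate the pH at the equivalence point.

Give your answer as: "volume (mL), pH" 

moles acid = 0.19 × 25/1000 = 0.00475 mol; V_base = moles/0.29 × 1000 = 16.4 mL. At equivalence only the conjugate base is present: [A⁻] = 0.00475/0.041 = 1.1479e-01 M. Kb = Kw/Ka = 1.84e-11; [OH⁻] = √(Kb × [A⁻]) = 1.4540e-06; pOH = 5.84; pH = 14 - pOH = 8.16.

V = 16.4 mL, pH = 8.16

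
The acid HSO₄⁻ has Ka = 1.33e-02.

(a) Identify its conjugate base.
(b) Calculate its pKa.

(a) The conjugate base is formed by removing one H⁺ from HSO₄⁻, giving SO₄²⁻. (b) pKa = -log(Ka) = -log(1.33e-02) = 1.88.

Conjugate base: SO₄²⁻; pK_a = 1.88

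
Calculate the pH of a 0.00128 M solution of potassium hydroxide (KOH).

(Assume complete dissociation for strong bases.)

[OH⁻] = 0.00128 M for strong base. pOH = -log[OH⁻] = 2.89, pH = 14 - pOH

pH = 11.11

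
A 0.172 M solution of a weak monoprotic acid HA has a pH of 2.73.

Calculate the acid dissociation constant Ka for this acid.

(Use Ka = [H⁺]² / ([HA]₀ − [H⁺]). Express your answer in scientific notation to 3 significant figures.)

[H⁺] = 10^(−pH) = 10^(−2.73) = 1.862e-03 M. For HA ⇌ H⁺ + A⁻, Ka = [H⁺][A⁻]/[HA] = [H⁺]² / ([HA]₀ − [H⁺]) = (1.862e-03)² / (0.172 − 1.862e-03) = 2.04e-05.

K_a = 2.04e-05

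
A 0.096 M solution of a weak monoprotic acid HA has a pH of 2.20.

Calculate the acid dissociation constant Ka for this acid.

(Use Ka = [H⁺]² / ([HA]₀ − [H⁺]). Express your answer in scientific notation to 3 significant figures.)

[H⁺] = 10^(−pH) = 10^(−2.20) = 6.310e-03 M. For HA ⇌ H⁺ + A⁻, Ka = [H⁺][A⁻]/[HA] = [H⁺]² / ([HA]₀ − [H⁺]) = (6.310e-03)² / (0.096 − 6.310e-03) = 4.44e-04.

K_a = 4.44e-04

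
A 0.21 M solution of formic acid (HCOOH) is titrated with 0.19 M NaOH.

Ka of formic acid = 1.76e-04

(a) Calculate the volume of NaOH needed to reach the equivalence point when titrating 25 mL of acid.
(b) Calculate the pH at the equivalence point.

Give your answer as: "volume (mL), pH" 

moles acid = 0.21 × 25/1000 = 0.00525 mol; V_base = moles/0.19 × 1000 = 27.6 mL. At equivalence only the conjugate base is present: [A⁻] = 0.00525/0.053 = 9.9750e-02 M. Kb = Kw/Ka = 5.68e-11; [OH⁻] = √(Kb × [A⁻]) = 2.3807e-06; pOH = 5.62; pH = 14 - pOH = 8.38.

V = 27.6 mL, pH = 8.38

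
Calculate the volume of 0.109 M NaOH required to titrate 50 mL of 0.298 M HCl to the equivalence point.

At equivalence: moles acid = moles base. moles HCl = 0.298 × 50/1000 = 0.0149 mol. V_base = moles / 0.109 × 1000 = 136.7 mL.

V_{base} = 136.7 mL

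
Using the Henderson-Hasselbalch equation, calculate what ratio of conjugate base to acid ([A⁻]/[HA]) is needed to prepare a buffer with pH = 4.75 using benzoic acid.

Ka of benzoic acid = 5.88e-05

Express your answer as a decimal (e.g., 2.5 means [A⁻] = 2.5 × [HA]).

pKa = -log(5.88e-05) = 4.2306. pH = pKa + log([A⁻]/[HA]), so log([A⁻]/[HA]) = pH − pKa = 4.75 − 4.2306 = 0.5194. [A⁻]/[HA] = 10^(0.5194) = 3.31

[A⁻]/[HA] = 3.31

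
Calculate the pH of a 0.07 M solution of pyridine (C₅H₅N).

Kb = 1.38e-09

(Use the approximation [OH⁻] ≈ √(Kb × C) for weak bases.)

[OH⁻] = √(Kb × C) = √(1.38e-09 × 0.07) = 9.8285e-06. pOH = 5.01, pH = 14 - pOH

pH = 8.99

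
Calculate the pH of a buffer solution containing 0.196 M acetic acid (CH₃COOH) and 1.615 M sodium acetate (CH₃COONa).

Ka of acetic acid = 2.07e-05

pKa = -log(2.07e-05) = 4.68. pH = pKa + log([A⁻]/[HA]) = 4.68 + log(1.615/0.196)

pH = 5.60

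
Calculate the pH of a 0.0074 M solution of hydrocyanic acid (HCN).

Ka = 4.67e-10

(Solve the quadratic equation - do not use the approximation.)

x² + Ka×x - Ka×C = 0. Using quadratic formula: [H⁺] = 1.8587e-06

pH = 5.73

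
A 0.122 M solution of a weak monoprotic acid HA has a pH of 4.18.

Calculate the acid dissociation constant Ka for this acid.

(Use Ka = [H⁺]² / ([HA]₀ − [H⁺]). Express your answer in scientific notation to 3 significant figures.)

[H⁺] = 10^(−pH) = 10^(−4.18) = 6.607e-05 M. For HA ⇌ H⁺ + A⁻, Ka = [H⁺][A⁻]/[HA] = [H⁺]² / ([HA]₀ − [H⁺]) = (6.607e-05)² / (0.122 − 6.607e-05) = 3.58e-08.

K_a = 3.58e-08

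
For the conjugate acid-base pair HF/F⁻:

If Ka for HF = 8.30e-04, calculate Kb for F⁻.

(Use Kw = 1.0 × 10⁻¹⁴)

For a conjugate pair Ka × Kb = Kw, so Kb = Kw/Ka = 1.0 × 10⁻¹⁴ / 8.30e-04 = 1.20e-11.

K_b = 1.20e-11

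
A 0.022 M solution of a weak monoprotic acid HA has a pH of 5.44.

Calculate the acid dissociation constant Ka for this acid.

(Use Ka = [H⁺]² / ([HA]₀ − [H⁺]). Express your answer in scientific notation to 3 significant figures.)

[H⁺] = 10^(−pH) = 10^(−5.44) = 3.631e-06 M. For HA ⇌ H⁺ + A⁻, Ka = [H⁺][A⁻]/[HA] = [H⁺]² / ([HA]₀ − [H⁺]) = (3.631e-06)² / (0.022 − 3.631e-06) = 5.99e-10.

K_a = 5.99e-10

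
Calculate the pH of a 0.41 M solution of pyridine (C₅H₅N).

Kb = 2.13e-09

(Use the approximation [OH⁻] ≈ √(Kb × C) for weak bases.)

[OH⁻] = √(Kb × C) = √(2.13e-09 × 0.41) = 2.9552e-05. pOH = 4.53, pH = 14 - pOH

pH = 9.47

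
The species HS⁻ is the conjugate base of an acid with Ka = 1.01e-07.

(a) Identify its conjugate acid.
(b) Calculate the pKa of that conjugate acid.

(a) The conjugate acid is formed by adding one H⁺ to HS⁻, giving H₂S. (b) pKa = -log(Ka) = -log(1.01e-07) = 7.00.

Conjugate acid: H₂S; pK_a = 7.00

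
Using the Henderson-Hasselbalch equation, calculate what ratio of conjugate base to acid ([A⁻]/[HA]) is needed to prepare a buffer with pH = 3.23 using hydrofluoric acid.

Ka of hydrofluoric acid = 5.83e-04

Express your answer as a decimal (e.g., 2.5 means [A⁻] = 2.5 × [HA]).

pKa = -log(5.83e-04) = 3.2343. pH = pKa + log([A⁻]/[HA]), so log([A⁻]/[HA]) = pH − pKa = 3.23 − 3.2343 = -0.0043. [A⁻]/[HA] = 10^(-0.0043) = 0.990

[A⁻]/[HA] = 0.990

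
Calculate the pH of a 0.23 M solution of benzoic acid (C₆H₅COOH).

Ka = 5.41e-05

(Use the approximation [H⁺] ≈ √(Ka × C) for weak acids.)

[H⁺] = √(Ka × C) = √(5.41e-05 × 0.23) = 3.5275e-03. pH = -log(3.5275e-03)

pH = 2.45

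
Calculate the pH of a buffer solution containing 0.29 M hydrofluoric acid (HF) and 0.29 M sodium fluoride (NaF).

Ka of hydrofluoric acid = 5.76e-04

pKa = -log(5.76e-04) = 3.24. pH = pKa + log([A⁻]/[HA]) = 3.24 + log(0.29/0.29)

pH = 3.24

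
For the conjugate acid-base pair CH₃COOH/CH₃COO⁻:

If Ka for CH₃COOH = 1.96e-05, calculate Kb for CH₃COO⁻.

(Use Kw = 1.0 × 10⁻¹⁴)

For a conjugate pair Ka × Kb = Kw, so Kb = Kw/Ka = 1.0 × 10⁻¹⁴ / 1.96e-05 = 5.10e-10.

K_b = 5.10e-10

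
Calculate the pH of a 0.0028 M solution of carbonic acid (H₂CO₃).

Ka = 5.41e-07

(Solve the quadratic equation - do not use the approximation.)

x² + Ka×x - Ka×C = 0. Using quadratic formula: [H⁺] = 3.8651e-05

pH = 4.41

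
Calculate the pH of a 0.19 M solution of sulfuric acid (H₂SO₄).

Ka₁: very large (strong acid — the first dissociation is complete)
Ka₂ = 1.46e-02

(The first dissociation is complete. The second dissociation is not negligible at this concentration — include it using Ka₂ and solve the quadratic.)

First dissociation is complete: [H⁺]₀ = [HSO₄⁻]₀ = C = 0.19 M. Second dissociation HSO₄⁻ ⇌ H⁺ + SO₄²⁻: let x = [SO₄²⁻]. Ka₂ = (C + x)·x / (C − x) = 1.46e-02 → x² + (C + Ka₂)·x − Ka₂·C = 0 → x² + 0.20460·x − 2.774e-03 = 0. x = (−0.20460 + √(0.20460² + 4 × 2.774e-03)) / 2 = 1.2762e-02 M. [H⁺] = C + x = 0.19 + 1.2762e-02 = 2.0276e-01 M. pH = -log(2.0276e-01) = 0.69.

pH = 0.69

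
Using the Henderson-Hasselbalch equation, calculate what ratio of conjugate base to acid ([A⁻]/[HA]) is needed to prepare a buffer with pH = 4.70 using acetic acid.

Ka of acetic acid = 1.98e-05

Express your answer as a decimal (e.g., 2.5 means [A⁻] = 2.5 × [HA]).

pKa = -log(1.98e-05) = 4.7033. pH = pKa + log([A⁻]/[HA]), so log([A⁻]/[HA]) = pH − pKa = 4.70 − 4.7033 = -0.0033. [A⁻]/[HA] = 10^(-0.0033) = 0.992

[A⁻]/[HA] = 0.992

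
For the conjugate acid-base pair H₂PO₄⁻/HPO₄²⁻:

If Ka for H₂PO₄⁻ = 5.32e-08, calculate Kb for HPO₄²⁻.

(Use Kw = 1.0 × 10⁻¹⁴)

For a conjugate pair Ka × Kb = Kw, so Kb = Kw/Ka = 1.0 × 10⁻¹⁴ / 5.32e-08 = 1.88e-07.

K_b = 1.88e-07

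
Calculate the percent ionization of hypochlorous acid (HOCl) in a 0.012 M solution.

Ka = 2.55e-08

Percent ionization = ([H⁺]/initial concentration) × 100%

Using Ka equilibrium: x² + Ka×x - Ka×C = 0. Solving: [H⁺] = 1.7480e-05. Percent = (1.7480e-05/0.012) × 100

Percent ionization = 0.146%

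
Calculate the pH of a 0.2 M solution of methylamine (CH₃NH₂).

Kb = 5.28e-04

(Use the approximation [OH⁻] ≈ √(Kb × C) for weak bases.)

[OH⁻] = √(Kb × C) = √(5.28e-04 × 0.2) = 1.0276e-02. pOH = 1.99, pH = 14 - pOH

pH = 12.01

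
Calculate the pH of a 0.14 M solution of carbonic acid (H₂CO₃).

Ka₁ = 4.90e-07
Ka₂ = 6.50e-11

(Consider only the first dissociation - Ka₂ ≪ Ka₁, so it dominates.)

First dissociation dominates. From Ka₁ = [H⁺][HA⁻]/[H₂A], x² + Ka₁·x − Ka₁·C = 0 with C = 0.14 M and Ka₁ = 4.90e-07. Solving: [H⁺] = (−Ka₁ + √(Ka₁² + 4·Ka₁·C)) / 2 = 2.6167e-04 M. pH = -log(2.6167e-04) = 3.58.

pH = 3.58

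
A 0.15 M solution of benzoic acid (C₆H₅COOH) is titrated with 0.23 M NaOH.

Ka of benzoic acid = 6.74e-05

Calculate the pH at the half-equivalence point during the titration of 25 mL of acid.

At half-equivalence [HA] = [A⁻], so Henderson-Hasselbalch gives pH = pKa = -log(6.74e-05) = 4.17.

pH = pKa = 4.17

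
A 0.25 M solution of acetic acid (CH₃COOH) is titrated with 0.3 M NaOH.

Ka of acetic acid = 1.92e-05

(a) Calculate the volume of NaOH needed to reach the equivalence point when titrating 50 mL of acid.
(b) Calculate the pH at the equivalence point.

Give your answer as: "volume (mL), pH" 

moles acid = 0.25 × 50/1000 = 0.0125 mol; V_base = moles/0.3 × 1000 = 41.7 mL. At equivalence only the conjugate base is present: [A⁻] = 0.0125/0.092 = 1.3636e-01 M. Kb = Kw/Ka = 5.21e-10; [OH⁻] = √(Kb × [A⁻]) = 8.4275e-06; pOH = 5.07; pH = 14 - pOH = 8.93.

V = 41.7 mL, pH = 8.93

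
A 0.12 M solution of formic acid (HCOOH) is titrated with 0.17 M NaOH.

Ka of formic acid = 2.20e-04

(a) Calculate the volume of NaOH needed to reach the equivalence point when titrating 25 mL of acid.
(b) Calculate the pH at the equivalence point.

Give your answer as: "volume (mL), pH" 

moles acid = 0.12 × 25/1000 = 0.003 mol; V_base = moles/0.17 × 1000 = 17.6 mL. At equivalence only the conjugate base is present: [A⁻] = 0.003/0.043 = 7.0345e-02 M. Kb = Kw/Ka = 4.55e-11; [OH⁻] = √(Kb × [A⁻]) = 1.7882e-06; pOH = 5.75; pH = 14 - pOH = 8.25.

V = 17.6 mL, pH = 8.25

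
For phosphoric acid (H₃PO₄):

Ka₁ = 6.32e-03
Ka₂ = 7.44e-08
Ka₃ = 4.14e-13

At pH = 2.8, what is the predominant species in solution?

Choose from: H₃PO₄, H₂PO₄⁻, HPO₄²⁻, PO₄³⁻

pKa₁ = 2.20, pKa₂ = 7.13, pKa₃ = 12.38. For a polyprotic acid the predominant species crosses at each pKa: below pKa_n the protonated form dominates, above it the deprotonated form does. At pH = 2.8, the predominant species is H₂PO₄⁻.

H₂PO₄⁻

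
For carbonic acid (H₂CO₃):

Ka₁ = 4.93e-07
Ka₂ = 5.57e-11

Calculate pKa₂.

pKa₂ = -log(Ka₂) = -log(5.57e-11) = 10.25.

pK_{a2} = 10.25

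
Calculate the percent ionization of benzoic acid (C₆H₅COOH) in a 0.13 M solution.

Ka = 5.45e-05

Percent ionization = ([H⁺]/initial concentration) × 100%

Using Ka equilibrium: x² + Ka×x - Ka×C = 0. Solving: [H⁺] = 2.6347e-03. Percent = (2.6347e-03/0.13) × 100

Percent ionization = 2.03%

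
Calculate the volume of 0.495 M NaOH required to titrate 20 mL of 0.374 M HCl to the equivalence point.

At equivalence: moles acid = moles base. moles HCl = 0.374 × 20/1000 = 0.00748 mol. V_base = moles / 0.495 × 1000 = 15.1 mL.

V_{base} = 15.1 mL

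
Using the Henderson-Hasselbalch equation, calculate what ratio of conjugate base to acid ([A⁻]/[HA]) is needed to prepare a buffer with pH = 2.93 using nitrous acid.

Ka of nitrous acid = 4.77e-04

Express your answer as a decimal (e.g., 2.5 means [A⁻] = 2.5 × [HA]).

pKa = -log(4.77e-04) = 3.3215. pH = pKa + log([A⁻]/[HA]), so log([A⁻]/[HA]) = pH − pKa = 2.93 − 3.3215 = -0.3915. [A⁻]/[HA] = 10^(-0.3915) = 0.406

[A⁻]/[HA] = 0.406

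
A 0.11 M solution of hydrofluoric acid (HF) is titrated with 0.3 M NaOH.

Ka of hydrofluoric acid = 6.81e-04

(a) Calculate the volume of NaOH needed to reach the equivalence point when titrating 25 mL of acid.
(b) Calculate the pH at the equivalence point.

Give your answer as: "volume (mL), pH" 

moles acid = 0.11 × 25/1000 = 0.00275 mol; V_base = moles/0.3 × 1000 = 9.2 mL. At equivalence only the conjugate base is present: [A⁻] = 0.00275/0.034 = 8.0488e-02 M. Kb = Kw/Ka = 1.47e-11; [OH⁻] = √(Kb × [A⁻]) = 1.0872e-06; pOH = 5.96; pH = 14 - pOH = 8.04.

V = 9.2 mL, pH = 8.04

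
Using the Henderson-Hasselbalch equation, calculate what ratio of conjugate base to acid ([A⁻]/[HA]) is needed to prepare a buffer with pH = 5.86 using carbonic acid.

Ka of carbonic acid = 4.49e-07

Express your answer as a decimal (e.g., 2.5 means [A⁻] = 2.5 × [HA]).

pKa = -log(4.49e-07) = 6.3478. pH = pKa + log([A⁻]/[HA]), so log([A⁻]/[HA]) = pH − pKa = 5.86 − 6.3478 = -0.4878. [A⁻]/[HA] = 10^(-0.4878) = 0.325

[A⁻]/[HA] = 0.325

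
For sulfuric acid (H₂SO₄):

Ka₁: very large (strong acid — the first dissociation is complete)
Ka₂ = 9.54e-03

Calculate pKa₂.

pKa₂ = -log(Ka₂) = -log(9.54e-03) = 2.02.

pK_{a2} = 2.02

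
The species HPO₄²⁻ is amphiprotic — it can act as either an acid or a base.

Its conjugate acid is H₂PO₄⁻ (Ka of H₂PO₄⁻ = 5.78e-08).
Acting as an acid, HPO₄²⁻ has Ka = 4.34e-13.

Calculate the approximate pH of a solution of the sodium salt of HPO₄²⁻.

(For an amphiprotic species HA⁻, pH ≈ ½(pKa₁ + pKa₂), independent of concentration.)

pKa₁ = -log(5.78e-08) = 7.24; pKa₂ = -log(4.34e-13) = 12.36. For an amphiprotic species, pH ≈ ½(pKa₁ + pKa₂) = ½(7.24 + 12.36) = 9.80.

pH = 9.80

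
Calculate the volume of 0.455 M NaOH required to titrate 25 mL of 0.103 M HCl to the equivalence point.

At equivalence: moles acid = moles base. moles HCl = 0.103 × 25/1000 = 0.002575 mol. V_base = moles / 0.455 × 1000 = 5.7 mL.

V_{base} = 5.7 mL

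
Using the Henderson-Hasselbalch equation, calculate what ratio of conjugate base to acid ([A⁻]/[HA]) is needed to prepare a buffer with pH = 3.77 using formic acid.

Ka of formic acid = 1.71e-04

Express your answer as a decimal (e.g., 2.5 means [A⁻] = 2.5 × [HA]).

pKa = -log(1.71e-04) = 3.7670. pH = pKa + log([A⁻]/[HA]), so log([A⁻]/[HA]) = pH − pKa = 3.77 − 3.7670 = 0.0030. [A⁻]/[HA] = 10^(0.0030) = 1.01

[A⁻]/[HA] = 1.01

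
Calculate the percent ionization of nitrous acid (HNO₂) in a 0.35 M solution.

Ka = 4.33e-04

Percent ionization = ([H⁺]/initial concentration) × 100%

Using Ka equilibrium: x² + Ka×x - Ka×C = 0. Solving: [H⁺] = 1.2096e-02. Percent = (1.2096e-02/0.35) × 100

Percent ionization = 3.46%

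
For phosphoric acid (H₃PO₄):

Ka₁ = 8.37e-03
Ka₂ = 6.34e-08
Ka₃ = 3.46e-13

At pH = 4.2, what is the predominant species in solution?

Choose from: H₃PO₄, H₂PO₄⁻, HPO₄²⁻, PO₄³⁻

pKa₁ = 2.08, pKa₂ = 7.20, pKa₃ = 12.46. For a polyprotic acid the predominant species crosses at each pKa: below pKa_n the protonated form dominates, above it the deprotonated form does. At pH = 4.2, the predominant species is H₂PO₄⁻.

H₂PO₄⁻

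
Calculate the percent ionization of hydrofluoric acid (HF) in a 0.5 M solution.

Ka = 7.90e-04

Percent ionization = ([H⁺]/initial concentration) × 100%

Using Ka equilibrium: x² + Ka×x - Ka×C = 0. Solving: [H⁺] = 1.9484e-02. Percent = (1.9484e-02/0.5) × 100

Percent ionization = 3.9%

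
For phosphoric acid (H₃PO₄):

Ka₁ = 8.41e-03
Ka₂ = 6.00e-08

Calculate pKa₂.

pKa₂ = -log(Ka₂) = -log(6.00e-08) = 7.22.

pK_{a2} = 7.22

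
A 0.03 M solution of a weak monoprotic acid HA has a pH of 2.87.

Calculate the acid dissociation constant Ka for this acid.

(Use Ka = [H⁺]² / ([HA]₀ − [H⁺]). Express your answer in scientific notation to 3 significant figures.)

[H⁺] = 10^(−pH) = 10^(−2.87) = 1.349e-03 M. For HA ⇌ H⁺ + A⁻, Ka = [H⁺][A⁻]/[HA] = [H⁺]² / ([HA]₀ − [H⁺]) = (1.349e-03)² / (0.03 − 1.349e-03) = 6.35e-05.

K_a = 6.35e-05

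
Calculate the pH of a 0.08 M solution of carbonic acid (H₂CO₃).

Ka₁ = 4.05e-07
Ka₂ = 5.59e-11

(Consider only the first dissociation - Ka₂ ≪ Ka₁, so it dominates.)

First dissociation dominates. From Ka₁ = [H⁺][HA⁻]/[H₂A], x² + Ka₁·x − Ka₁·C = 0 with C = 0.08 M and Ka₁ = 4.05e-07. Solving: [H⁺] = (−Ka₁ + √(Ka₁² + 4·Ka₁·C)) / 2 = 1.7980e-04 M. pH = -log(1.7980e-04) = 3.75.

pH = 3.75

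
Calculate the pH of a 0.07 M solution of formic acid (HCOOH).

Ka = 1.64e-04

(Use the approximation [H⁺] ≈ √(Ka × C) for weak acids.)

[H⁺] = √(Ka × C) = √(1.64e-04 × 0.07) = 3.3882e-03. pH = -log(3.3882e-03)

pH = 2.47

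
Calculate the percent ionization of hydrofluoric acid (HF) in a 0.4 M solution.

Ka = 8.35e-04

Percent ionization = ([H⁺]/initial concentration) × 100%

Using Ka equilibrium: x² + Ka×x - Ka×C = 0. Solving: [H⁺] = 1.7863e-02. Percent = (1.7863e-02/0.4) × 100

Percent ionization = 4.47%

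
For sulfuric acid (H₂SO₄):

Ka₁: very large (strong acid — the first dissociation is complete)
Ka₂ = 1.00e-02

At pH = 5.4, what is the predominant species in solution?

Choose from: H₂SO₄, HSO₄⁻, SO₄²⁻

The first dissociation is complete, so H₂SO₄ itself is never the predominant species in water; pKa₂ = -log(1.00e-02) = 2.00. For a polyprotic acid the predominant species crosses at each pKa: below pKa_n the protonated form dominates, above it the deprotonated form does. At pH = 5.4, the predominant species is SO₄²⁻.

SO₄²⁻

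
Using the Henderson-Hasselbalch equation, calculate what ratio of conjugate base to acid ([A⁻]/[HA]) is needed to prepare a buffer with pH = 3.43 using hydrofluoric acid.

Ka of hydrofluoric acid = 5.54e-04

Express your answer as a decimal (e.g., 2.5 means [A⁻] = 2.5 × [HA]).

pKa = -log(5.54e-04) = 3.2565. pH = pKa + log([A⁻]/[HA]), so log([A⁻]/[HA]) = pH − pKa = 3.43 − 3.2565 = 0.1735. [A⁻]/[HA] = 10^(0.1735) = 1.49

[A⁻]/[HA] = 1.49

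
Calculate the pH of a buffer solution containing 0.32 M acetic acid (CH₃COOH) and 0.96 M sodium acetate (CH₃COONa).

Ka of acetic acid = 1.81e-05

pKa = -log(1.81e-05) = 4.74. pH = pKa + log([A⁻]/[HA]) = 4.74 + log(0.96/0.32)

pH = 5.22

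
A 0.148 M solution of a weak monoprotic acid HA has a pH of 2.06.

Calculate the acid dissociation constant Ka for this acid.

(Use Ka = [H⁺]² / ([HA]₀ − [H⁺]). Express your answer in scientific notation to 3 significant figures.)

[H⁺] = 10^(−pH) = 10^(−2.06) = 8.710e-03 M. For HA ⇌ H⁺ + A⁻, Ka = [H⁺][A⁻]/[HA] = [H⁺]² / ([HA]₀ − [H⁺]) = (8.710e-03)² / (0.148 − 8.710e-03) = 5.45e-04.

K_a = 5.45e-04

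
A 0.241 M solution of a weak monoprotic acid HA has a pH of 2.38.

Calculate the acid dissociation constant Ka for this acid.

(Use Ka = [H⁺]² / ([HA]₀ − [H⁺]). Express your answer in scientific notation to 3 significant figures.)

[H⁺] = 10^(−pH) = 10^(−2.38) = 4.169e-03 M. For HA ⇌ H⁺ + A⁻, Ka = [H⁺][A⁻]/[HA] = [H⁺]² / ([HA]₀ − [H⁺]) = (4.169e-03)² / (0.241 − 4.169e-03) = 7.34e-05.

K_a = 7.34e-05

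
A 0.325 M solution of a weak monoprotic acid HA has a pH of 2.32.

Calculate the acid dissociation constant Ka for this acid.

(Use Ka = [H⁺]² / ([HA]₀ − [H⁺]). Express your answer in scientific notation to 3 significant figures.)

[H⁺] = 10^(−pH) = 10^(−2.32) = 4.786e-03 M. For HA ⇌ H⁺ + A⁻, Ka = [H⁺][A⁻]/[HA] = [H⁺]² / ([HA]₀ − [H⁺]) = (4.786e-03)² / (0.325 − 4.786e-03) = 7.15e-05.

K_a = 7.15e-05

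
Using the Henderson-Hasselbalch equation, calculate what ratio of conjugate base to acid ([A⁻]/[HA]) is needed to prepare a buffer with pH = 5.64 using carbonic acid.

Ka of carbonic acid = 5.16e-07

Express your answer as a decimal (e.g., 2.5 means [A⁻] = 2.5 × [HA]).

pKa = -log(5.16e-07) = 6.2874. pH = pKa + log([A⁻]/[HA]), so log([A⁻]/[HA]) = pH − pKa = 5.64 − 6.2874 = -0.6474. [A⁻]/[HA] = 10^(-0.6474) = 0.225

[A⁻]/[HA] = 0.225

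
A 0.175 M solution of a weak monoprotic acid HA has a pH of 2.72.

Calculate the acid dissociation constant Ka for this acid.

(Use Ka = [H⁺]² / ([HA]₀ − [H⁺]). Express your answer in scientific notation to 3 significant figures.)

[H⁺] = 10^(−pH) = 10^(−2.72) = 1.905e-03 M. For HA ⇌ H⁺ + A⁻, Ka = [H⁺][A⁻]/[HA] = [H⁺]² / ([HA]₀ − [H⁺]) = (1.905e-03)² / (0.175 − 1.905e-03) = 2.10e-05.

K_a = 2.10e-05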